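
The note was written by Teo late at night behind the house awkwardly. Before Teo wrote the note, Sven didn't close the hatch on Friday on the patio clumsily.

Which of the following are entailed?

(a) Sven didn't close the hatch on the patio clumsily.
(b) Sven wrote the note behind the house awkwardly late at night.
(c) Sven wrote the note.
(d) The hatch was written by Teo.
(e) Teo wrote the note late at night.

(e)

(a) Not entailed — dropping 'on Friday' under negation is not valid — the original leaves open that Sven closed the hatch some other way.
(b) Not entailed — the passage has Teo writing the note, not Sven.
(c) Not entailed — the passage has Teo writing the note, not Sven.
(d) Not entailed — Teo wrote the note, not the hatch; the hatch belongs to the closing event.
(e) Entailed — every conjunct here is already in the original writing event.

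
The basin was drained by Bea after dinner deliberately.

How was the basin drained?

'deliberately' marks the manner of the draining event.

deliberately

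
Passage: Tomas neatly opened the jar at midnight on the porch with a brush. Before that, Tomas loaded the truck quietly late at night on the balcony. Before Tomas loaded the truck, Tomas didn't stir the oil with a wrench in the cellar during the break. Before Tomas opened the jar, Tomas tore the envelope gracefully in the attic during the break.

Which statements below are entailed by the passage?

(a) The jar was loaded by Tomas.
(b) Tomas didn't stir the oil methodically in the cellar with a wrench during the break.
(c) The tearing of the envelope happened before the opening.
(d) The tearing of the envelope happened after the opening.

(b), (c)

(a) Not entailed — Tomas loaded the truck, not the jar; the jar belongs to the opening event.
(b) Entailed — under negation, adding a further restriction is entailed: if no such stirring event occurred, none occurred methodically either.
(c) Entailed — the narrative places the tearing before the opening.
(d) Not entailed — the narrative places the tearing before the opening, not after.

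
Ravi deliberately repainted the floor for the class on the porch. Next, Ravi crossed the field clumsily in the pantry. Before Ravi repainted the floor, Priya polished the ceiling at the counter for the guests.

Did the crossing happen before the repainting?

no

The narrative orders the repainting before the crossing.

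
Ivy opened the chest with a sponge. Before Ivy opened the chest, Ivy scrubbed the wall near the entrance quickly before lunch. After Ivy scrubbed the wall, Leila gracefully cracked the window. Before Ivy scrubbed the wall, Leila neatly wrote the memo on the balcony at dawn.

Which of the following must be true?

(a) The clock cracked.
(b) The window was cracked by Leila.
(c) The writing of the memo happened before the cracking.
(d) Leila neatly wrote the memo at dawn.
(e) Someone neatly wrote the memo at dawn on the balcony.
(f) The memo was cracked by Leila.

(b), (c), (d), (e)

(a) Not entailed — the window is what cracked, not the clock.
(b) Entailed — dropping 'gracefully' leaves a sub-description the original still satisfies.
(c) Entailed — the narrative places the writing before the cracking.
(d) Entailed — dropping 'on the balcony' leaves a sub-description the original still satisfies.
(e) Entailed — every conjunct here is already in the original writing event.
(f) Not entailed — Leila cracked the window, not the memo; the memo belongs to the writing event.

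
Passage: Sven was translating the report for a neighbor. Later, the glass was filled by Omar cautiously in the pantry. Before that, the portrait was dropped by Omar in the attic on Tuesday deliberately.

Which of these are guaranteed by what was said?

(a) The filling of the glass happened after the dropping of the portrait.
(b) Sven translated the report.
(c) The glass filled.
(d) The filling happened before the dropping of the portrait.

(a) Entailed — the narrative places the dropping before the filling.
(b) Not entailed — 'was translating' is progressive on an accomplishment; it does not entail the completed 'translated'.
(c) Entailed — 'Omar filled the glass' is causative; it entails the inchoative 'the glass filled'.
(d) Not entailed — the narrative places the dropping before the filling, not after.

(a), (c)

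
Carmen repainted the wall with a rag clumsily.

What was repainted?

the wall

'the wall' marks the patient of the repainting event.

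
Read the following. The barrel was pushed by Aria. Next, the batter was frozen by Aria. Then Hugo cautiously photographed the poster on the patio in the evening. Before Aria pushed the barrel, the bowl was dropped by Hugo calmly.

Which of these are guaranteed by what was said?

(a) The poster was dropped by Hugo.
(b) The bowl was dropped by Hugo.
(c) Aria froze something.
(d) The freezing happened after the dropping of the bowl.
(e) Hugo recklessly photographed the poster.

(b), (c), (d)

(a) Not entailed — Hugo dropped the bowl, not the poster; the poster belongs to the photographing event.
(b) Entailed — this follows by dropping conjuncts from the dropping event's description.
(c) Entailed — generalizing the patient leaves a sub-description the original still satisfies.
(d) Entailed — the narrative places the dropping before the freezing.
(e) Not entailed — 'recklessly' adds a manner not in (and inconsistent with) the original.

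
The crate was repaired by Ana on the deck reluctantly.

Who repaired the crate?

'Ana' marks the agent of the repairing event.

Ana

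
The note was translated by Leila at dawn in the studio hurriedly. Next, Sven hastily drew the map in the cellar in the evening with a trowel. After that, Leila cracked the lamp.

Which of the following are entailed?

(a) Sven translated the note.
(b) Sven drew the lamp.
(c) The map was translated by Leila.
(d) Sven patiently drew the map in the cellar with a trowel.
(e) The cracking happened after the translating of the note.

(e)

(a) Not entailed — the passage has Leila translating the note, not Sven.
(b) Not entailed — Sven drew the map, not the lamp; the lamp belongs to the cracking event.
(c) Not entailed — Leila translated the note, not the map; the map belongs to the drawing event.
(d) Not entailed — 'patiently' adds a manner not in (and inconsistent with) the original.
(e) Entailed — the narrative places the translating before the cracking.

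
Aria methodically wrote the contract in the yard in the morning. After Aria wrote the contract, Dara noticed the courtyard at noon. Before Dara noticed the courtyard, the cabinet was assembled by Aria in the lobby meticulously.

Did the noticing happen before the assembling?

no

The narrative orders the assembling before the noticing.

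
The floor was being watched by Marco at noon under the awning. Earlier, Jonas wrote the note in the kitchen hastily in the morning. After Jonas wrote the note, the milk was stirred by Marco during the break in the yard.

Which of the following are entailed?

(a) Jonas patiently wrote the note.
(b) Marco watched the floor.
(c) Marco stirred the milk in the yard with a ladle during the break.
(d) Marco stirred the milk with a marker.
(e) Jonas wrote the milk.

(b)

(a) Not entailed — 'patiently' adds a manner not in (and inconsistent with) the original.
(b) Entailed — 'watch' is an activity; 'was watching' entails that some watching happened, so 'watched' holds.
(c) Not entailed — 'with a ladle' adds information not in the original event.
(d) Not entailed — 'with a marker' adds information not in the original event.
(e) Not entailed — Jonas wrote the note, not the milk; the milk belongs to the stirring event.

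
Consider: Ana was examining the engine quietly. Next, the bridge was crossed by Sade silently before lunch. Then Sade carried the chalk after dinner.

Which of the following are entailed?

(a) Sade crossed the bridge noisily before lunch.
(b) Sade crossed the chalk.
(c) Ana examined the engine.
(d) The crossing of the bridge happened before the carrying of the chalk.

(a) Not entailed — 'noisily' adds a manner not in (and inconsistent with) the original.
(b) Not entailed — Sade crossed the bridge, not the chalk; the chalk belongs to the carrying event.
(c) Entailed — 'examine' is an activity; 'was examining' entails that some examining happened, so 'examined' holds.
(d) Entailed — the narrative places the crossing before the carrying.

(c), (d)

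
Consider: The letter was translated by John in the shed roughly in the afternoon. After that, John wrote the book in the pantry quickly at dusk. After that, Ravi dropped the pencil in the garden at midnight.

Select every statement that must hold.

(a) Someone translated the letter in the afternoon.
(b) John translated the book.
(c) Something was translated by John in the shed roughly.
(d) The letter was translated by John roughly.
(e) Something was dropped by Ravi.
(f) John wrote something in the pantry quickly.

(a) Entailed — every conjunct here is already in the original translating event.
(b) Not entailed — John translated the letter, not the book; the book belongs to the writing event.
(c) Entailed — the original entails any weakening of itself; this just drops 'in the afternoon' and generalizes the patient.
(d) Entailed — this follows by dropping conjuncts from the translating event's description.
(e) Entailed — every conjunct here is already in the original dropping event.
(f) Entailed — the original entails any weakening of itself; this just drops 'at dusk' and generalizes the patient.

(a), (c), (d), (e), (f)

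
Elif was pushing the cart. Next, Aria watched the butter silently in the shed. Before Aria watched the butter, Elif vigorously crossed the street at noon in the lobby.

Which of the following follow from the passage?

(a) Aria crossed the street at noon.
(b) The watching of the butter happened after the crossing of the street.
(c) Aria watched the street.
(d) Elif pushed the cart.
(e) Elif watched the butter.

(b), (d)

(a) Not entailed — the passage has Elif crossing the street, not Aria.
(b) Entailed — the narrative places the crossing before the watching.
(c) Not entailed — Aria watched the butter, not the street; the street belongs to the crossing event.
(d) Entailed — 'push' is an activity; 'was pushing' entails that some pushing happened, so 'pushed' holds.
(e) Not entailed — the passage has Aria watching the butter, not Elif.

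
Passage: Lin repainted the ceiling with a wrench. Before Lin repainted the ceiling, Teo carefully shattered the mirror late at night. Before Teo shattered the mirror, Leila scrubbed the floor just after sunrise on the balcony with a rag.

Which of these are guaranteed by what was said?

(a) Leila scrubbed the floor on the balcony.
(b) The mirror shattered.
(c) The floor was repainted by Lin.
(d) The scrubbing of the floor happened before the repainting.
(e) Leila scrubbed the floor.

(a) Entailed — dropping 'just after sunrise', 'with a rag' leaves a sub-description the original still satisfies.
(b) Entailed — 'Teo shattered the mirror' is causative; it entails the inchoative 'the mirror shattered'.
(c) Not entailed — Lin repainted the ceiling, not the floor; the floor belongs to the scrubbing event.
(d) Entailed — the narrative places the scrubbing before the repainting.
(e) Entailed — every conjunct here is already in the original scrubbing event.

(a), (b), (d), (e)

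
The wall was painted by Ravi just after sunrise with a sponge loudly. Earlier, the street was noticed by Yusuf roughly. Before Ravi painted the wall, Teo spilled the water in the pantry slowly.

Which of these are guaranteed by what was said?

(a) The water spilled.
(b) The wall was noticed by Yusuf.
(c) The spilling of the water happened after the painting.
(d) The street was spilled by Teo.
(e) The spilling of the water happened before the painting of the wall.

(a) Entailed — 'Teo spilled the water' is causative; it entails the inchoative 'the water spilled'.
(b) Not entailed — Yusuf noticed the street, not the wall; the wall belongs to the painting event.
(c) Not entailed — the narrative places the spilling before the painting, not after.
(d) Not entailed — Teo spilled the water, not the street; the street belongs to the noticing event.
(e) Entailed — the narrative places the spilling before the painting.

(a), (e)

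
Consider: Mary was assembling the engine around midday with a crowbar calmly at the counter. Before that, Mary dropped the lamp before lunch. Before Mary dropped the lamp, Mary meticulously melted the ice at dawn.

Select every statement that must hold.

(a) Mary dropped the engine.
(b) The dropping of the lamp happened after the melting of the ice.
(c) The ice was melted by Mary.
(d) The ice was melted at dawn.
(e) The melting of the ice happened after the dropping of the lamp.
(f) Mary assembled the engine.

(a) Not entailed — Mary dropped the lamp, not the engine; the engine belongs to the assembling event.
(b) Entailed — the narrative places the melting before the dropping.
(c) Entailed — the original entails any weakening of itself; this just drops 'at dawn', 'meticulously'.
(d) Entailed — the original entails any weakening of itself; this just drops 'meticulously' and generalizes the agent.
(e) Not entailed — the narrative places the melting before the dropping, not after.
(f) Not entailed — 'was assembling' is progressive on an accomplishment; it does not entail the completed 'assembled'.

(b), (c), (d)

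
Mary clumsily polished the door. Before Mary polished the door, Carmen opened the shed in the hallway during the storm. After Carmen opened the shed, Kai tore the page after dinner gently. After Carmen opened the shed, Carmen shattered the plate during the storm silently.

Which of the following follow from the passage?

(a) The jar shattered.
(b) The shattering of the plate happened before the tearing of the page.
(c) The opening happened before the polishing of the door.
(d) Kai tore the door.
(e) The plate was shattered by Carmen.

(a) Not entailed — the plate is what shattered, not the jar.
(b) Not entailed — the narrative doesn't order the shattering relative to the tearing.
(c) Entailed — the narrative places the opening before the polishing.
(d) Not entailed — Kai tore the page, not the door; the door belongs to the polishing event.
(e) Entailed — every conjunct here is already in the original shattering event.

(c), (e)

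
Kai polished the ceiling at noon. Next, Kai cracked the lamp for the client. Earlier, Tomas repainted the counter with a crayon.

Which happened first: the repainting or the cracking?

the repainting

The connectives place the repainting before the cracking.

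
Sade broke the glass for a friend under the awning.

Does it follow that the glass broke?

yes

'Sade broke the glass' is the causative; it entails the inchoative 'the glass broke'.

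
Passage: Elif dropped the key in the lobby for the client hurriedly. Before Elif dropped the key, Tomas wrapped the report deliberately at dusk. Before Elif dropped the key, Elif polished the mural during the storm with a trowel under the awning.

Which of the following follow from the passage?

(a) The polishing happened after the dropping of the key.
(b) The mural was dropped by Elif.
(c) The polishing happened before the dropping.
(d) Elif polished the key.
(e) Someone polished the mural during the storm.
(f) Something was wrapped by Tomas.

(c), (e), (f)

(a) Not entailed — the narrative places the polishing before the dropping, not after.
(b) Not entailed — Elif dropped the key, not the mural; the mural belongs to the polishing event.
(c) Entailed — the narrative places the polishing before the dropping.
(d) Not entailed — Elif polished the mural, not the key; the key belongs to the dropping event.
(e) Entailed — this follows by dropping conjuncts from the polishing event's description.
(f) Entailed — every conjunct here is already in the original wrapping event.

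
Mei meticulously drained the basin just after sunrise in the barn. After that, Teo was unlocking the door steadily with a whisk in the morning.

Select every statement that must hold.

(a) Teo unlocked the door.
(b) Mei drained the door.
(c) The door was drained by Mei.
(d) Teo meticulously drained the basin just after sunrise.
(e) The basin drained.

(a) Not entailed — 'was unlocking' is progressive on an accomplishment; it does not entail the completed 'unlocked'.
(b) Not entailed — Mei drained the basin, not the door; the door belongs to the unlocking event.
(c) Not entailed — Mei drained the basin, not the door; the door belongs to the unlocking event.
(d) Not entailed — the passage has Mei draining the basin, not Teo.
(e) Entailed — 'Mei drained the basin' is causative; it entails the inchoative 'the basin drained'.

(e)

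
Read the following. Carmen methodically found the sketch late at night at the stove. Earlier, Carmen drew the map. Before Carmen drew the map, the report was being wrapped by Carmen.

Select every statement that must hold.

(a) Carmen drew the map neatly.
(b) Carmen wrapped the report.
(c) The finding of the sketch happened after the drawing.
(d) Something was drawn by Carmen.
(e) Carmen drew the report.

(c), (d)

(a) Not entailed — 'neatly' adds information not in the original event.
(b) Not entailed — 'was wrapping' is progressive on an accomplishment; it does not entail the completed 'wrapped'.
(c) Entailed — the narrative places the drawing before the finding.
(d) Entailed — every conjunct here is already in the original drawing event.
(e) Not entailed — Carmen drew the map, not the report; the report belongs to the wrapping event.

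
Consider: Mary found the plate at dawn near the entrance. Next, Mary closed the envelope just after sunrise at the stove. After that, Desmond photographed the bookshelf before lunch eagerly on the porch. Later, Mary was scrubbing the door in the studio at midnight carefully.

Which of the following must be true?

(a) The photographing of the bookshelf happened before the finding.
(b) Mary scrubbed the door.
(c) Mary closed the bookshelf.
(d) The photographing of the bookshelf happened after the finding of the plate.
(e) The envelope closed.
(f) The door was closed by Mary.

(a) Not entailed — the narrative places the finding before the photographing, not after.
(b) Entailed — 'scrub' is an activity; 'was scrubbing' entails that some scrubbing happened, so 'scrubbed' holds.
(c) Not entailed — Mary closed the envelope, not the bookshelf; the bookshelf belongs to the photographing event.
(d) Entailed — the narrative places the finding before the photographing.
(e) Entailed — 'Mary closed the envelope' is causative; it entails the inchoative 'the envelope closed'.
(f) Not entailed — Mary closed the envelope, not the door; the door belongs to the scrubbing event.

(b), (d), (e)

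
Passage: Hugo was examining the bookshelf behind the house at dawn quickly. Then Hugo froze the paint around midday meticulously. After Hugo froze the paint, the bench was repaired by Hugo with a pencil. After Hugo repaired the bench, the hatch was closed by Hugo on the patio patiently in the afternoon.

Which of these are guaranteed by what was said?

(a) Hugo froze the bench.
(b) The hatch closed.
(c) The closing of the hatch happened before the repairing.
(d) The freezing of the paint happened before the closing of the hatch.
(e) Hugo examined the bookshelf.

(a) Not entailed — Hugo froze the paint, not the bench; the bench belongs to the repairing event.
(b) Entailed — 'Hugo closed the hatch' is causative; it entails the inchoative 'the hatch closed'.
(c) Not entailed — the narrative places the repairing before the closing, not after.
(d) Entailed — the narrative places the freezing before the closing.
(e) Entailed — 'examine' is an activity; 'was examining' entails that some examining happened, so 'examined' holds.

(b), (d), (e)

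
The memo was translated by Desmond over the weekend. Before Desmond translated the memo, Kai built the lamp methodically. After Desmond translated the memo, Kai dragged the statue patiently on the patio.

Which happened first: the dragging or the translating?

the translating

The connectives place the translating before the dragging.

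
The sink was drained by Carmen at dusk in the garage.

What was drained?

the sink

'the sink' marks the patient of the draining event.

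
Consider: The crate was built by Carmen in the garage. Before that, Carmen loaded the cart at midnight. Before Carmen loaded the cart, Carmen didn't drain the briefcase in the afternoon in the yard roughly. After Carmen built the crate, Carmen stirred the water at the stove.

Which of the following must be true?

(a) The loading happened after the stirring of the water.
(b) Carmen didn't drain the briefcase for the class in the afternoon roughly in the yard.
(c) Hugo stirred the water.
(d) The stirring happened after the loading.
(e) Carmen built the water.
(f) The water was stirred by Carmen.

(b), (d), (f)

(a) Not entailed — the narrative places the loading before the stirring, not after.
(b) Entailed — under negation, adding a further restriction is entailed: if no such draining event occurred, none occurred for the class either.
(c) Not entailed — the passage has Carmen stirring the water, not Hugo.
(d) Entailed — the narrative places the loading before the stirring.
(e) Not entailed — Carmen built the crate, not the water; the water belongs to the stirring event.
(f) Entailed — every conjunct here is already in the original stirring event.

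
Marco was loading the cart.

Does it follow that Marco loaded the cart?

no

'was loading' is progressive; for an accomplishment like 'load the cart', it doesn't entail completion.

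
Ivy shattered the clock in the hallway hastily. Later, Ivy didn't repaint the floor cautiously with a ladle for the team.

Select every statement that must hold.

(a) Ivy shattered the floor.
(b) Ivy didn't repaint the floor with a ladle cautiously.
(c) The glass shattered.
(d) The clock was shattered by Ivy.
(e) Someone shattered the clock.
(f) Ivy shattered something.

(d), (e), (f)

(a) Not entailed — Ivy shattered the clock, not the floor; the floor belongs to the repainting event.
(b) Not entailed — dropping 'for the team' under negation is not valid — the original leaves open that Ivy repainted the floor some other way.
(c) Not entailed — the clock is what shattered, not the glass.
(d) Entailed — the original entails any weakening of itself; this just drops 'hastily', 'in the hallway'.
(e) Entailed — the original entails any weakening of itself; this just drops 'hastily', 'in the hallway' and generalizes the agent.
(f) Entailed — this follows by dropping conjuncts from the shattering event's description.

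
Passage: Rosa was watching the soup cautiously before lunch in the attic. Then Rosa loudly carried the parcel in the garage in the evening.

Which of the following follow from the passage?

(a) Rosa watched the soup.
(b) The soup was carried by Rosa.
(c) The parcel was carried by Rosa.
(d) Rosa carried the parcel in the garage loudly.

(a) Entailed — 'watch' is an activity; 'was watching' entails that some watching happened, so 'watched' holds.
(b) Not entailed — Rosa carried the parcel, not the soup; the soup belongs to the watching event.
(c) Entailed — every conjunct here is already in the original carrying event.
(d) Entailed — this follows by dropping conjuncts from the carrying event's description.

(a), (c), (d)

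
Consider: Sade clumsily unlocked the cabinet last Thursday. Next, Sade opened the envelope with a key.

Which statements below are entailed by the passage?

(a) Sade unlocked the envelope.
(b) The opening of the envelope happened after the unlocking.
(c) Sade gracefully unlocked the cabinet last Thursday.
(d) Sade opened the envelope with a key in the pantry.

(b)

(a) Not entailed — Sade unlocked the cabinet, not the envelope; the envelope belongs to the opening event.
(b) Entailed — the narrative places the unlocking before the opening.
(c) Not entailed — 'gracefully' adds a manner not in (and inconsistent with) the original.
(d) Not entailed — 'in the pantry' adds information not in the original event.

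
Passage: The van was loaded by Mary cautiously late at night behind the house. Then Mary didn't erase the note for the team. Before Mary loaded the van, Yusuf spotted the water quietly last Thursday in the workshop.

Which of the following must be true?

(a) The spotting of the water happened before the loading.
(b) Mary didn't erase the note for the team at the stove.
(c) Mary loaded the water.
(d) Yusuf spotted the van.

(a), (b)

(a) Entailed — the narrative places the spotting before the loading.
(b) Entailed — under negation, adding a further restriction is entailed: if no such erasing event occurred, none occurred at the stove either.
(c) Not entailed — Mary loaded the van, not the water; the water belongs to the spotting event.
(d) Not entailed — Yusuf spotted the water, not the van; the van belongs to the loading event.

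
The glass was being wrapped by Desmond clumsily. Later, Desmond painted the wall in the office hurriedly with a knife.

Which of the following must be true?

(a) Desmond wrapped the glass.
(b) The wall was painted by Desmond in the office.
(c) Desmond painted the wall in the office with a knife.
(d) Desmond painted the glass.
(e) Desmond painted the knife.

(a) Not entailed — 'was wrapping' is progressive on an accomplishment; it does not entail the completed 'wrapped'.
(b) Entailed — this follows by dropping conjuncts from the painting event's description.
(c) Entailed — the original entails any weakening of itself; this just drops 'hurriedly'.
(d) Not entailed — Desmond painted the wall, not the glass; the glass belongs to the wrapping event.
(e) Not entailed — the knife is the instrument, not what was painted.

(b), (c)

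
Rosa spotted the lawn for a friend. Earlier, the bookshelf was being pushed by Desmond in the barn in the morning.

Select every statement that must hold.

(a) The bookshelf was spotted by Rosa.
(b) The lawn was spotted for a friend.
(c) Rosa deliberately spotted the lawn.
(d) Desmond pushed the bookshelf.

(b), (d)

(a) Not entailed — Rosa spotted the lawn, not the bookshelf; the bookshelf belongs to the pushing event.
(b) Entailed — every conjunct here is already in the original spotting event.
(c) Not entailed — 'deliberately' adds information not in the original event.
(d) Entailed — 'push' is an activity; 'was pushing' entails that some pushing happened, so 'pushed' holds.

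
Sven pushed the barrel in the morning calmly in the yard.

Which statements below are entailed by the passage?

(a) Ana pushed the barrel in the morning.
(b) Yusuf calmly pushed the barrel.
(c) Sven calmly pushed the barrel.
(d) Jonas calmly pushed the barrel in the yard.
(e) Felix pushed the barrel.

(c)

(a) Not entailed — the passage has Sven pushing the barrel, not Ana.
(b) Not entailed — the passage has Sven pushing the barrel, not Yusuf.
(c) Entailed — every conjunct here is already in the original pushing event.
(d) Not entailed — the passage has Sven pushing the barrel, not Jonas.
(e) Not entailed — the passage has Sven pushing the barrel, not Felix.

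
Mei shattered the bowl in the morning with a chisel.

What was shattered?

the bowl

'the bowl' marks the patient of the shattering event.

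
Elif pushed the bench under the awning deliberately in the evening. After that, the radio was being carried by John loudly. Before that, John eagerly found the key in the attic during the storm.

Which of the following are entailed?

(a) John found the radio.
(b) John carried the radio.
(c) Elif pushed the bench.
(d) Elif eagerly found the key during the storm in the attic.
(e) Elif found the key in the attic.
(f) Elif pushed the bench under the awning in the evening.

(a) Not entailed — John found the key, not the radio; the radio belongs to the carrying event.
(b) Entailed — 'carry' is an activity; 'was carrying' entails that some carrying happened, so 'carried' holds.
(c) Entailed — dropping 'in the evening', 'under the awning', 'deliberately' leaves a sub-description the original still satisfies.
(d) Not entailed — the passage has John finding the key, not Elif.
(e) Not entailed — the passage has John finding the key, not Elif.
(f) Entailed — the original entails any weakening of itself; this just drops 'deliberately'.

(b), (c), (f)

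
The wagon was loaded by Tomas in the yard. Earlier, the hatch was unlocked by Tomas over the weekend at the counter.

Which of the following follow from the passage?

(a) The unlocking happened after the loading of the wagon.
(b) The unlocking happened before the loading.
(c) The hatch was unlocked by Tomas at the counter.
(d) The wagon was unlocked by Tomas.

(a) Not entailed — the narrative places the unlocking before the loading, not after.
(b) Entailed — the narrative places the unlocking before the loading.
(c) Entailed — this follows by dropping conjuncts from the unlocking event's description.
(d) Not entailed — Tomas unlocked the hatch, not the wagon; the wagon belongs to the loading event.

(b), (c)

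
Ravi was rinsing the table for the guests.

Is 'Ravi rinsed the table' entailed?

'rinse' is atelic; if Ravi was rinsing the table, then Ravi rinsed the table (for some time).

yes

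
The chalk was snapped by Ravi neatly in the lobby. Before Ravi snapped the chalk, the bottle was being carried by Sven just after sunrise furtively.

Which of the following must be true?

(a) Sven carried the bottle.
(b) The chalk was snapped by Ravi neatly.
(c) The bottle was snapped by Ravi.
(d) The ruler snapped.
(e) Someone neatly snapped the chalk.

(a), (b), (e)

(a) Entailed — 'carry' is an activity; 'was carrying' entails that some carrying happened, so 'carried' holds.
(b) Entailed — this follows by dropping conjuncts from the snapping event's description.
(c) Not entailed — Ravi snapped the chalk, not the bottle; the bottle belongs to the carrying event.
(d) Not entailed — the chalk is what snapped, not the ruler.
(e) Entailed — dropping 'in the lobby' and generalizing the agent leaves a sub-description the original still satisfies.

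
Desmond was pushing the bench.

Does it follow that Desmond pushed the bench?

yes

'push' is atelic; if Desmond was pushing the bench, then Desmond pushed the bench (for some time).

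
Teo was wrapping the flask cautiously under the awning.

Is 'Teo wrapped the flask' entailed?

'was wrapping' is progressive; for an accomplishment like 'wrap the flask', it doesn't entail completion.

no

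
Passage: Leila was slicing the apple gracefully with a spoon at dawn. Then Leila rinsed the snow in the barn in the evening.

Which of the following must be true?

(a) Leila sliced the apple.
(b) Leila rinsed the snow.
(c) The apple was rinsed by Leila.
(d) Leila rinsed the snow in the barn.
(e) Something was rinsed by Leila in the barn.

(a) Not entailed — 'was slicing' is progressive on an accomplishment; it does not entail the completed 'sliced'.
(b) Entailed — the original entails any weakening of itself; this just drops 'in the barn', 'in the evening'.
(c) Not entailed — Leila rinsed the snow, not the apple; the apple belongs to the slicing event.
(d) Entailed — dropping 'in the evening' leaves a sub-description the original still satisfies.
(e) Entailed — this follows by dropping conjuncts from the rinsing event's description.

(b), (d), (e)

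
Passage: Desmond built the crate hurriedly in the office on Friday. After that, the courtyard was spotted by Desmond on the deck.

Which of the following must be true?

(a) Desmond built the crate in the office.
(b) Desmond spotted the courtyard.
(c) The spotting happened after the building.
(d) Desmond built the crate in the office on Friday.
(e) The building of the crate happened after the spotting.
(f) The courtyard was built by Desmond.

(a) Entailed — the original entails any weakening of itself; this just drops 'hurriedly', 'on Friday'.
(b) Entailed — dropping 'on the deck' leaves a sub-description the original still satisfies.
(c) Entailed — the narrative places the building before the spotting.
(d) Entailed — this follows by dropping conjuncts from the building event's description.
(e) Not entailed — the narrative places the building before the spotting, not after.
(f) Not entailed — Desmond built the crate, not the courtyard; the courtyard belongs to the spotting event.

(a), (b), (c), (d)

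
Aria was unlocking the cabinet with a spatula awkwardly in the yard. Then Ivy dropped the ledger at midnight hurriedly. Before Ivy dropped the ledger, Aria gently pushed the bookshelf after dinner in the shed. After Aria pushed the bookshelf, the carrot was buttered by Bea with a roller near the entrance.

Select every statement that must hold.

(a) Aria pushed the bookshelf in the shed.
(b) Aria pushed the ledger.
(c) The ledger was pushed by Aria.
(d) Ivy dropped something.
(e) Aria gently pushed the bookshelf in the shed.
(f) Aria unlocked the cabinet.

(a), (d), (e)

(a) Entailed — dropping 'after dinner', 'gently' leaves a sub-description the original still satisfies.
(b) Not entailed — Aria pushed the bookshelf, not the ledger; the ledger belongs to the dropping event.
(c) Not entailed — Aria pushed the bookshelf, not the ledger; the ledger belongs to the dropping event.
(d) Entailed — dropping 'at midnight', 'hurriedly' and generalizing the patient leaves a sub-description the original still satisfies.
(e) Entailed — every conjunct here is already in the original pushing event.
(f) Not entailed — 'was unlocking' is progressive on an accomplishment; it does not entail the completed 'unlocked'.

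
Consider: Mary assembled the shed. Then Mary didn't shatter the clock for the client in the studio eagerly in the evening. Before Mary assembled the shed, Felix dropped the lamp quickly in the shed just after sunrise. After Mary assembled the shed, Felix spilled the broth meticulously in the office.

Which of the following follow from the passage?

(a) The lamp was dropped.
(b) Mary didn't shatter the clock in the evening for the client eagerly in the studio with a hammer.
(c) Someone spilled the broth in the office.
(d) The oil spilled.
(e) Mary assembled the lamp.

(a), (b), (c)

(a) Entailed — dropping 'in the shed', 'quickly', 'just after sunrise' and generalizing the agent leaves a sub-description the original still satisfies.
(b) Entailed — under negation, adding a further restriction is entailed: if no such shattering event occurred, none occurred with a hammer either.
(c) Entailed — the original entails any weakening of itself; this just drops 'meticulously' and generalizes the agent.
(d) Not entailed — the broth is what spilled, not the oil.
(e) Not entailed — Mary assembled the shed, not the lamp; the lamp belongs to the dropping event.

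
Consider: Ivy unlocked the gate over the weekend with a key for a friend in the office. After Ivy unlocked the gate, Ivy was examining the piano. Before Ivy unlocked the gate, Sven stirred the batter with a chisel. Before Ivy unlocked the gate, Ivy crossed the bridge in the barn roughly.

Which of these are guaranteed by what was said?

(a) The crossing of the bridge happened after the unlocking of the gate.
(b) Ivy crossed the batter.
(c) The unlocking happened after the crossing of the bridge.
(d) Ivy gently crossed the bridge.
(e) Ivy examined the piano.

(c), (e)

(a) Not entailed — the narrative places the crossing before the unlocking, not after.
(b) Not entailed — Ivy crossed the bridge, not the batter; the batter belongs to the stirring event.
(c) Entailed — the narrative places the crossing before the unlocking.
(d) Not entailed — 'gently' adds a manner not in (and inconsistent with) the original.
(e) Entailed — 'examine' is an activity; 'was examining' entails that some examining happened, so 'examined' holds.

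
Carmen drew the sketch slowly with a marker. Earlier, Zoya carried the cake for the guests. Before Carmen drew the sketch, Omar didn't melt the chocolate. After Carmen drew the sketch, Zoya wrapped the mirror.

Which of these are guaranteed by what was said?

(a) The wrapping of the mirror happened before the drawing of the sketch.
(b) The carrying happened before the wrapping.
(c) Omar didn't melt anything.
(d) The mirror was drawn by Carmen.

(a) Not entailed — the narrative places the drawing before the wrapping, not after.
(b) Entailed — the narrative places the carrying before the wrapping.
(c) Not entailed — the original only denies this specific event; Omar may have melted something else.
(d) Not entailed — Carmen drew the sketch, not the mirror; the mirror belongs to the wrapping event.

(b)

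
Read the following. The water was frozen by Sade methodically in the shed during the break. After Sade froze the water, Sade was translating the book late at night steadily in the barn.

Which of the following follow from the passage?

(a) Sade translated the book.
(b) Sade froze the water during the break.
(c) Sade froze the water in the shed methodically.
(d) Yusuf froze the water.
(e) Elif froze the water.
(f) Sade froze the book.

(a) Not entailed — 'was translating' is progressive on an accomplishment; it does not entail the completed 'translated'.
(b) Entailed — this follows by dropping conjuncts from the freezing event's description.
(c) Entailed — every conjunct here is already in the original freezing event.
(d) Not entailed — the passage has Sade freezing the water, not Yusuf.
(e) Not entailed — the passage has Sade freezing the water, not Elif.
(f) Not entailed — Sade froze the water, not the book; the book belongs to the translating event.

(b), (c)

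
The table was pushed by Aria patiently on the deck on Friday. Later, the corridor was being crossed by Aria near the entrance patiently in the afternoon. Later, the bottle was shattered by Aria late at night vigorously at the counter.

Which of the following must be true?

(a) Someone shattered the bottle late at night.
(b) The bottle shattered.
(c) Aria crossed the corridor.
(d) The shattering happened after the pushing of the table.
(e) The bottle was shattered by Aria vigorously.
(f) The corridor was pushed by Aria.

(a), (b), (d), (e)

(a) Entailed — every conjunct here is already in the original shattering event.
(b) Entailed — 'Aria shattered the bottle' is causative; it entails the inchoative 'the bottle shattered'.
(c) Not entailed — 'was crossing' is progressive on an accomplishment; it does not entail the completed 'crossed'.
(d) Entailed — the narrative places the pushing before the shattering.
(e) Entailed — this follows by dropping conjuncts from the shattering event's description.
(f) Not entailed — Aria pushed the table, not the corridor; the corridor belongs to the crossing event.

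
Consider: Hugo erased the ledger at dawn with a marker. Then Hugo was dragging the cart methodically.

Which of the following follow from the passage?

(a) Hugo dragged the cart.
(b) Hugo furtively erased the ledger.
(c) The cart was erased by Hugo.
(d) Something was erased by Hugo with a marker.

(a), (d)

(a) Entailed — 'drag' is an activity; 'was dragging' entails that some dragging happened, so 'dragged' holds.
(b) Not entailed — 'furtively' adds information not in the original event.
(c) Not entailed — Hugo erased the ledger, not the cart; the cart belongs to the dragging event.
(d) Entailed — the original entails any weakening of itself; this just drops 'at dawn' and generalizes the patient.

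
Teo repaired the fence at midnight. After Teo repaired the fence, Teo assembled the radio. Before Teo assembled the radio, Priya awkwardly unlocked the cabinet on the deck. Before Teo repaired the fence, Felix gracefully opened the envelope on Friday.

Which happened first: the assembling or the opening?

The connectives place the opening before the assembling.

the opening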